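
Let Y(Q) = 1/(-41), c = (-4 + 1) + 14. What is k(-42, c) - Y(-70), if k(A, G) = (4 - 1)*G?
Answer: 1354/41 ≈ 33.024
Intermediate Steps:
c = 11 (c = -3 + 14 = 11)
Y(Q) = -1/41
k(A, G) = 3*G
k(-42, c) - Y(-70) = 3*11 - 1*(-1/41) = 33 + 1/41 = 1354/41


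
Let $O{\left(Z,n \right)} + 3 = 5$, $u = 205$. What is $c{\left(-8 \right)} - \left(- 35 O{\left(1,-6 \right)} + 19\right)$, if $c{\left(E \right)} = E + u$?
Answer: $248$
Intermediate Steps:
$O{\left(Z,n \right)} = 2$ ($O{\left(Z,n \right)} = -3 + 5 = 2$)
$c{\left(E \right)} = 205 + E$ ($c{\left(E \right)} = E + 205 = 205 + E$)
$c{\left(-8 \right)} - \left(- 35 O{\left(1,-6 \right)} + 19\right) = \left(205 - 8\right) - \left(\left(-35\right) 2 + 19\right) = 197 - \left(-70 + 19\right) = 197 - -51 = 197 + 51 = 248$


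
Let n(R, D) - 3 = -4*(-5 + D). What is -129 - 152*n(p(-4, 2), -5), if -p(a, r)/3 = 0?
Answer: -6665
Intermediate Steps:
p(a, r) = 0 (p(a, r) = -3*0 = 0)
n(R, D) = 23 - 4*D (n(R, D) = 3 - 4*(-5 + D) = 3 + (20 - 4*D) = 23 - 4*D)
-129 - 152*n(p(-4, 2), -5) = -129 - 152*(23 - 4*(-5)) = -129 - 152*(23 + 20) = -129 - 152*43 = -129 - 6536 = -6665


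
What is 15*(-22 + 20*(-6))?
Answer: -2130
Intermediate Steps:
15*(-22 + 20*(-6)) = 15*(-22 - 120) = 15*(-142) = -2130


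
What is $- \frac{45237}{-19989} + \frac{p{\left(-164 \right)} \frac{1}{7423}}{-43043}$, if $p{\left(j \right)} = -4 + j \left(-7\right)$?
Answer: $\frac{33691303213}{14887294149} \approx 2.2631$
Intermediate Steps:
$p{\left(j \right)} = -4 - 7 j$
$- \frac{45237}{-19989} + \frac{p{\left(-164 \right)} \frac{1}{7423}}{-43043} = - \frac{45237}{-19989} + \frac{\left(-4 - -1148\right) \frac{1}{7423}}{-43043} = \left(-45237\right) \left(- \frac{1}{19989}\right) + \left(-4 + 1148\right) \frac{1}{7423} \left(- \frac{1}{43043}\right) = \frac{15079}{6663} + 1144 \cdot \frac{1}{7423} \left(- \frac{1}{43043}\right) = \frac{15079}{6663} + \frac{88}{571} \left(- \frac{1}{43043}\right) = \frac{15079}{6663} - \frac{8}{2234323} = \frac{33691303213}{14887294149}$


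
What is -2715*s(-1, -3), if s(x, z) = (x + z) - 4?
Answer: 21720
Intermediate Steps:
s(x, z) = -4 + x + z
-2715*s(-1, -3) = -2715*(-4 - 1 - 3) = -2715*(-8) = 21720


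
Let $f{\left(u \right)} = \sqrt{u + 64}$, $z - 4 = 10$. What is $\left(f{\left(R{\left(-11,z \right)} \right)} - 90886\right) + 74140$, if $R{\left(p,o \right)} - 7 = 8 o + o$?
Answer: $-16746 + \sqrt{197} \approx -16732.0$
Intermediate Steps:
$z = 14$ ($z = 4 + 10 = 14$)
$R{\left(p,o \right)} = 7 + 9 o$ ($R{\left(p,o \right)} = 7 + \left(8 o + o\right) = 7 + 9 o$)
$f{\left(u \right)} = \sqrt{64 + u}$
$\left(f{\left(R{\left(-11,z \right)} \right)} - 90886\right) + 74140 = \left(\sqrt{64 + \left(7 + 9 \cdot 14\right)} - 90886\right) + 74140 = \left(\sqrt{64 + \left(7 + 126\right)} - 90886\right) + 74140 = \left(\sqrt{64 + 133} - 90886\right) + 74140 = \left(\sqrt{197} - 90886\right) + 74140 = \left(-90886 + \sqrt{197}\right) + 74140 = -16746 + \sqrt{197}$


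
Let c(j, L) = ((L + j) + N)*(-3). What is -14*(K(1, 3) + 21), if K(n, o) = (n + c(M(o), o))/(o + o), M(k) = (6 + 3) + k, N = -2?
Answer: -616/3 ≈ -205.33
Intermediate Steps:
M(k) = 9 + k
c(j, L) = 6 - 3*L - 3*j (c(j, L) = ((L + j) - 2)*(-3) = (-2 + L + j)*(-3) = 6 - 3*L - 3*j)
K(n, o) = (-21 + n - 6*o)/(2*o) (K(n, o) = (n + (6 - 3*o - 3*(9 + o)))/(o + o) = (n + (6 - 3*o + (-27 - 3*o)))/((2*o)) = (n + (-21 - 6*o))*(1/(2*o)) = (-21 + n - 6*o)*(1/(2*o)) = (-21 + n - 6*o)/(2*o))
-14*(K(1, 3) + 21) = -14*((1/2)*(-21 + 1 - 6*3)/3 + 21) = -14*((1/2)*(1/3)*(-21 + 1 - 18) + 21) = -14*((1/2)*(1/3)*(-38) + 21) = -14*(-19/3 + 21) = -14*44/3 = -616/3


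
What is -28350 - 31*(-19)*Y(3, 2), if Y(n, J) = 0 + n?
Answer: -26583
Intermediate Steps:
Y(n, J) = n
-28350 - 31*(-19)*Y(3, 2) = -28350 - 31*(-19)*3 = -28350 - (-589)*3 = -28350 - 1*(-1767) = -28350 + 1767 = -26583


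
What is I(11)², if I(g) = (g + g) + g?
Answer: 1089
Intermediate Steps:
I(g) = 3*g (I(g) = 2*g + g = 3*g)
I(11)² = (3*11)² = 33² = 1089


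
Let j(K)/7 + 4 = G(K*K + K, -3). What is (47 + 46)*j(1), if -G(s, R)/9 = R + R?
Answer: 32550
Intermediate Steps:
G(s, R) = -18*R (G(s, R) = -9*(R + R) = -18*R)
j(K) = 350 (j(K) = -28 + 7*(-18*(-3)) = -28 + 7*54 = -28 + 378 = 350)
(47 + 46)*j(1) = (47 + 46)*350 = 93*350 = 32550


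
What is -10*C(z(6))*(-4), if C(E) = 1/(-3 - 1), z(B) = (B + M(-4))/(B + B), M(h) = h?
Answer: -10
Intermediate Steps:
z(B) = (-4 + B)/(2*B) (z(B) = (B - 4)/(B + B) = (-4 + B)/((2*B)) = (-4 + B)*(1/(2*B)) = (-4 + B)/(2*B))
C(E) = -¼ (C(E) = 1/(-4) = -¼)
-10*C(z(6))*(-4) = -10*(-¼)*(-4) = (5/2)*(-4) = -10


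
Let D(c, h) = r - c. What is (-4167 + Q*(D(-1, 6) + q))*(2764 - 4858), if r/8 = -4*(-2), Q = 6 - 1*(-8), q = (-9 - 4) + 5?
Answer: 7054686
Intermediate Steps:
q = -8 (q = -13 + 5 = -8)
Q = 14 (Q = 6 + 8 = 14)
r = 64 (r = 8*(-4*(-2)) = 8*8 = 64)
D(c, h) = 64 - c
(-4167 + Q*(D(-1, 6) + q))*(2764 - 4858) = (-4167 + 14*((64 - 1*(-1)) - 8))*(2764 - 4858) = (-4167 + 14*((64 + 1) - 8))*(-2094) = (-4167 + 14*(65 - 8))*(-2094) = (-4167 + 14*57)*(-2094) = (-4167 + 798)*(-2094) = -3369*(-2094) = 7054686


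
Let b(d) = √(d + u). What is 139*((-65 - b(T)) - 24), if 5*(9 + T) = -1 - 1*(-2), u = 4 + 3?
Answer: -12371 - 417*I*√5/5 ≈ -12371.0 - 186.49*I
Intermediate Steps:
u = 7
T = -44/5 (T = -9 + (-1 - 1*(-2))/5 = -9 + (-1 + 2)/5 = -9 + (⅕)*1 = -9 + ⅕ = -44/5 ≈ -8.8000)
b(d) = √(7 + d) (b(d) = √(d + 7) = √(7 + d))
139*((-65 - b(T)) - 24) = 139*((-65 - √(7 - 44/5)) - 24) = 139*((-65 - √(-9/5)) - 24) = 139*((-65 - 3*I*√5/5) - 24) = 139*(-89 - 3*I*√5/5) = -12371 - 417*I*√5/5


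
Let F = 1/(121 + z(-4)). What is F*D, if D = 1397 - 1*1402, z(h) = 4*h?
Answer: -1/21 ≈ -0.047619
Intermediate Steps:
F = 1/105 (F = 1/(121 + 4*(-4)) = 1/(121 - 16) = 1/105 ≈ 0.0095238)
D = -5 (D = 1397 - 1402 = -5)
F*D = (1/105)*(-5) = -1/21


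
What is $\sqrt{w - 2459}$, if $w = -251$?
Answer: $i \sqrt{2710} \approx 52.058 i$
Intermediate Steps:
$\sqrt{w - 2459} = \sqrt{-251 - 2459} = \sqrt{-2710} = i \sqrt{2710}$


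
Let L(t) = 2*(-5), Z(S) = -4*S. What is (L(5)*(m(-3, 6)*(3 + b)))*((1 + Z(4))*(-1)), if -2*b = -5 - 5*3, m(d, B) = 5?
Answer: -9750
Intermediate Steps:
L(t) = -10
b = 10 (b = -(-5 - 5*3)/2 = -(-5 - 1*15)/2 = -(-5 - 15)/2 = -½*(-20) = 10)
(L(5)*(m(-3, 6)*(3 + b)))*((1 + Z(4))*(-1)) = (-50*(3 + 10))*((1 - 4*4)*(-1)) = (-50*13)*((1 - 16)*(-1)) = (-10*65)*(-15*(-1)) = -650*15 = -9750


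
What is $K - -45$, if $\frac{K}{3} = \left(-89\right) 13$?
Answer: $-3426$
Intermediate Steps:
$K = -3471$ ($K = 3 \left(\left(-89\right) 13\right) = 3 \left(-1157\right) = -3471$)
$K - -45 = -3471 - -45 = -3471 + 45 = -3426$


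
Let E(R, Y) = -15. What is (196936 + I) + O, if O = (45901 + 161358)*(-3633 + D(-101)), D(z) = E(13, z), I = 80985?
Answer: -755802911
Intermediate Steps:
D(z) = -15
O = -756080832 (O = (45901 + 161358)*(-3633 - 15) = 207259*(-3648) = -756080832)
(196936 + I) + O = (196936 + 80985) - 756080832 = 277921 - 756080832 = -755802911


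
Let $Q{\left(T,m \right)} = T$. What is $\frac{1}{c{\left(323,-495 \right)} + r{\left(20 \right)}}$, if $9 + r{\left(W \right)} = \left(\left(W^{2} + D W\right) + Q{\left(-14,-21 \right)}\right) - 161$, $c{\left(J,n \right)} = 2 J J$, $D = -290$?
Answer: $\frac{1}{203074} \approx 4.9243 \cdot 10^{-6}$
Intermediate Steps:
$c{\left(J,n \right)} = 2 J^{2}$
$r{\left(W \right)} = -184 + W^{2} - 290 W$ ($r{\left(W \right)} = -9 - \left(175 - W^{2} + 290 W\right) = -184 + W^{2} - 290 W$)
$\frac{1}{c{\left(323,-495 \right)} + r{\left(20 \right)}} = \frac{1}{2 \cdot 323^{2} - \left(5984 - 400\right)} = \frac{1}{2 \cdot 104329 - 5584} = \frac{1}{208658 - 5584} = \frac{1}{203074}$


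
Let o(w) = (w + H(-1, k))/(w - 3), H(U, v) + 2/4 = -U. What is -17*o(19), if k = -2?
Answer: -663/32 ≈ -20.719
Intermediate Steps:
H(U, v) = -1/2 - U
o(w) = (1/2 + w)/(-3 + w) (o(w) = (w + (-1/2 - 1*(-1)))/(w - 3) = (w + (-1/2 + 1))/(-3 + w) = (w + 1/2)/(-3 + w) = (1/2 + w)/(-3 + w))
-17*o(19) = -17*(1/2 + 19)/(-3 + 19) = -17*39/(16*2) = -17*39/32 = -663/32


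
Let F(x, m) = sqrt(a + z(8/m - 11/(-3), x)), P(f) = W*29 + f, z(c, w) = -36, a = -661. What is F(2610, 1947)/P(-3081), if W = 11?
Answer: -I*sqrt(697)/2762 ≈ -0.0095586*I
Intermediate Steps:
P(f) = 319 + f (P(f) = 11*29 + f = 319 + f)
F(x, m) = I*sqrt(697) (F(x, m) = sqrt(-661 - 36) = sqrt(-697) = I*sqrt(697))
F(2610, 1947)/P(-3081) = (I*sqrt(697))/(319 - 3081) = (I*sqrt(697))/(-2762) = (I*sqrt(697))*(-1/2762) = -I*sqrt(697)/2762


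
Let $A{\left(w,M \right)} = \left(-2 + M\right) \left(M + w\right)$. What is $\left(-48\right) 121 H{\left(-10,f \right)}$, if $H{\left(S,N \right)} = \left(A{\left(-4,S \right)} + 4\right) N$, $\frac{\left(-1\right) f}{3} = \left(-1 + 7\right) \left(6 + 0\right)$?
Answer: $107889408$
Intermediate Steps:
$f = -108$ ($f = - 3 \left(-1 + 7\right) \left(6 + 0\right) = - 3 \cdot 6 \cdot 6 = \left(-3\right) 36 = -108$)
$H{\left(S,N \right)} = N \left(12 + S^{2} - 6 S\right)$ ($H{\left(S,N \right)} = \left(\left(S^{2} - 2 S - -8 + S \left(-4\right)\right) + 4\right) N = \left(\left(S^{2} - 2 S + 8 - 4 S\right) + 4\right) N = \left(\left(8 + S^{2} - 6 S\right) + 4\right) N = \left(12 + S^{2} - 6 S\right) N = N \left(12 + S^{2} - 6 S\right)$)
$\left(-48\right) 121 H{\left(-10,f \right)} = \left(-48\right) 121 \left(- 108 \left(12 + \left(-10\right)^{2} - -60\right)\right) = - 5808 \left(- 108 \left(12 + 100 + 60\right)\right) = - 5808 \left(\left(-108\right) 172\right) = \left(-5808\right) \left(-18576\right) = 107889408$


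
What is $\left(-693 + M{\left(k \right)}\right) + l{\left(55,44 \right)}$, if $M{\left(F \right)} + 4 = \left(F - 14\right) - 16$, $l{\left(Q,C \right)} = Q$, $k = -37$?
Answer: $-709$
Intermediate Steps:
$M{\left(F \right)} = -34 + F$ ($M{\left(F \right)} = -4 + \left(\left(F - 14\right) - 16\right) = -4 + \left(\left(-14 + F\right) - 16\right) = -4 + \left(-30 + F\right) = -34 + F$)
$\left(-693 + M{\left(k \right)}\right) + l{\left(55,44 \right)} = \left(-693 - 71\right) + 55 = -764 + 55 = -709$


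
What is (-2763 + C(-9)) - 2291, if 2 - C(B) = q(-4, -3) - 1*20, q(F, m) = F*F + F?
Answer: -5044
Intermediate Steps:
q(F, m) = F + F**2 (q(F, m) = F**2 + F = F + F**2)
C(B) = 10 (C(B) = 2 - (-4*(1 - 4) - 1*20) = 2 - (-4*(-3) - 20) = 2 - (12 - 20) = 2 - 1*(-8) = 2 + 8 = 10)
(-2763 + C(-9)) - 2291 = (-2763 + 10) - 2291 = -2753 - 2291 = -5044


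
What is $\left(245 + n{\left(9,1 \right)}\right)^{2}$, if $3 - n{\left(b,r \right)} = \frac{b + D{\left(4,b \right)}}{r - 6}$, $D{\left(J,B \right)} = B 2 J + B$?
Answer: $70756$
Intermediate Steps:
$D{\left(J,B \right)} = B + 2 B J$ ($D{\left(J,B \right)} = 2 B J + B = B + 2 B J$)
$n{\left(b,r \right)} = 3 - \frac{10 b}{-6 + r}$ ($n{\left(b,r \right)} = 3 - \frac{b + b \left(1 + 2 \cdot 4\right)}{r - 6} = 3 - \frac{b + b \left(1 + 8\right)}{-6 + r} = 3 - \frac{b + b 9}{-6 + r} = 3 - \frac{b + 9 b}{-6 + r} = 3 - \frac{10 b}{-6 + r}$)
$\left(245 + n{\left(9,1 \right)}\right)^{2} = \left(245 + \frac{-18 - 90 + 3 \cdot 1}{-6 + 1}\right)^{2} = \left(245 + \frac{-18 - 90 + 3}{-5}\right)^{2} = \left(245 - -21\right)^{2} = \left(245 + 21\right)^{2} = 266^{2} = 70756$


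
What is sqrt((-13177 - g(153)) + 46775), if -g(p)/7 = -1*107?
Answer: sqrt(32849) ≈ 181.24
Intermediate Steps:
g(p) = 749 (g(p) = -(-7)*107 = -7*(-107) = 749)
sqrt((-13177 - g(153)) + 46775) = sqrt((-13177 - 1*749) + 46775) = sqrt((-13177 - 749) + 46775) = sqrt(-13926 + 46775) = sqrt(32849)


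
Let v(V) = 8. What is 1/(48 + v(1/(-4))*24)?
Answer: 1/240 ≈ 0.0041667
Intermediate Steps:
1/(48 + v(1/(-4))*24) = 1/(48 + 8*24) = 1/(48 + 192) = 1/240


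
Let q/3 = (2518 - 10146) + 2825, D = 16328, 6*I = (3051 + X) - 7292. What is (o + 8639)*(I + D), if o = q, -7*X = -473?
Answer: -631393790/7 ≈ -9.0199e+7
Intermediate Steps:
X = 473/7 (X = -1/7*(-473) = 473/7 ≈ 67.571)
I = -4869/7 (I = ((3051 + 473/7) - 7292)/6 = (21830/7 - 7292)/6 = (1/6)*(-29214/7) = -4869/7 ≈ -695.57)
q = -14409 (q = 3*((2518 - 10146) + 2825) = 3*(-7628 + 2825) = 3*(-4803) = -14409)
o = -14409
(o + 8639)*(I + D) = (-14409 + 8639)*(-4869/7 + 16328) = -5770*109427/7 = -631393790/7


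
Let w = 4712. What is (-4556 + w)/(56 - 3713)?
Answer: -52/1219 ≈ -0.042658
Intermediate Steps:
(-4556 + w)/(56 - 3713) = (-4556 + 4712)/(56 - 3713) = 156/(-3657) = 156*(-1/3657) = -52/1219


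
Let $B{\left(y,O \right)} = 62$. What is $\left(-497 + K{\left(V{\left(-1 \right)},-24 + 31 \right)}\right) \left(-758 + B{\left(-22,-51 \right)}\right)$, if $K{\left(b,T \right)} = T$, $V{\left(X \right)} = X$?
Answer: $341040$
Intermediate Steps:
$\left(-497 + K{\left(V{\left(-1 \right)},-24 + 31 \right)}\right) \left(-758 + B{\left(-22,-51 \right)}\right) = \left(-497 + \left(-24 + 31\right)\right) \left(-758 + 62\right) = \left(-497 + 7\right) \left(-696\right) = \left(-490\right) \left(-696\right) = 341040$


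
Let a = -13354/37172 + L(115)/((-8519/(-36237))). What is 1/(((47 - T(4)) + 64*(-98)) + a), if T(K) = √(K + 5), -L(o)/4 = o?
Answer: -158334134/1295972273635 ≈ -0.00012217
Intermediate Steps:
L(o) = -4*o
T(K) = √(5 + K)
a = -309867287083/158334134 (a = -13354/37172 + (-4*115)/((-8519/(-36237))) = -13354*1/37172 - 460/((-8519*(-1/36237))) = -6677/18586 - 460/8519/36237 = -6677/18586 - 460*36237/8519 = -6677/18586 - 16669020/8519 = -309867287083/158334134 ≈ -1957.0)
1/(((47 - T(4)) + 64*(-98)) + a) = 1/(((47 - √(5 + 4)) + 64*(-98)) - 309867287083/158334134) = 1/(((47 - √9) - 6272) - 309867287083/158334134) = 1/(((47 - 1*3) - 6272) - 309867287083/158334134) = 1/(((47 - 3) - 6272) - 309867287083/158334134) = 1/((44 - 6272) - 309867287083/158334134) = 1/(-6228 - 309867287083/158334134) = 1/(-1295972273635/158334134) = -158334134/1295972273635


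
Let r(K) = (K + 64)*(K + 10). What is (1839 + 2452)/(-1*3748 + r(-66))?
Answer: -4291/3636 ≈ -1.1801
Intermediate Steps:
r(K) = (10 + K)*(64 + K) (r(K) = (64 + K)*(10 + K) = (10 + K)*(64 + K))
(1839 + 2452)/(-1*3748 + r(-66)) = (1839 + 2452)/(-1*3748 + (640 + (-66)**2 + 74*(-66))) = 4291/(-3748 + (640 + 4356 - 4884)) = 4291/(-3748 + 112) = 4291/(-3636) = 4291*(-1/3636) = -4291/3636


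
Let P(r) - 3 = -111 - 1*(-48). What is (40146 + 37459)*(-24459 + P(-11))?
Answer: -1902796995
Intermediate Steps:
P(r) = -60 (P(r) = 3 + (-111 - 1*(-48)) = 3 + (-111 + 48) = 3 - 63 = -60)
(40146 + 37459)*(-24459 + P(-11)) = (40146 + 37459)*(-24459 - 60) = 77605*(-24519) = -1902796995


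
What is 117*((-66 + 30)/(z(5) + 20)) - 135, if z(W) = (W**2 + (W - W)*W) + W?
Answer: -5481/25 ≈ -219.24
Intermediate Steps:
z(W) = W + W**2 (z(W) = (W**2 + 0*W) + W = (W**2 + 0) + W = W**2 + W = W + W**2)
117*((-66 + 30)/(z(5) + 20)) - 135 = 117*((-66 + 30)/(5*(1 + 5) + 20)) - 135 = 117*(-36/(5*6 + 20)) - 135 = 117*(-36/(30 + 20)) - 135 = 117*(-36/50) - 135 = 117*(-36*1/50) - 135 = 117*(-18/25) - 135 = -2106/25 - 135 = -5481/25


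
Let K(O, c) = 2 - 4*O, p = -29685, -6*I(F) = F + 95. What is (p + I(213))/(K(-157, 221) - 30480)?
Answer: 89209/89550 ≈ 0.99619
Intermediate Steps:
I(F) = -95/6 - F/6 (I(F) = -(F + 95)/6 = -(95 + F)/6 = -95/6 - F/6)
(p + I(213))/(K(-157, 221) - 30480) = (-29685 + (-95/6 - 1/6*213))/((2 - 4*(-157)) - 30480) = (-29685 + (-95/6 - 71/2))/((2 + 628) - 30480) = (-29685 - 154/3)/(630 - 30480) = -89209/3/(-29850) = -89209/3*(-1/29850) = 89209/89550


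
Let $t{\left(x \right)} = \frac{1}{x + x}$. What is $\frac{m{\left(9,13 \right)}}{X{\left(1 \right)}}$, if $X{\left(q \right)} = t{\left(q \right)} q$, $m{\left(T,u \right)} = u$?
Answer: $26$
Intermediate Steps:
$t{\left(x \right)} = \frac{1}{2 x}$
$X{\left(q \right)} = \frac{1}{2}$ ($X{\left(q \right)} = \frac{1}{2 q} q = \frac{1}{2}$)
$\frac{m{\left(9,13 \right)}}{X{\left(1 \right)}} = 13 \frac{1}{\frac{1}{2}} = 13 \cdot 2 = 26$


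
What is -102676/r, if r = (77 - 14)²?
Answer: -14668/567 ≈ -25.869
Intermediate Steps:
r = 3969 (r = 63² = 3969)
-102676/r = -102676/3969 = -102676*1/3969 = -14668/567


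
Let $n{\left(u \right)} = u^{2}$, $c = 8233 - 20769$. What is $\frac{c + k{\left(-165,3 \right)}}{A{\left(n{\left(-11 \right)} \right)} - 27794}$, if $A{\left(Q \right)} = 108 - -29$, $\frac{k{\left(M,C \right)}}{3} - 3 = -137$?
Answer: $\frac{12938}{27657} \approx 0.4678$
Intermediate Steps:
$k{\left(M,C \right)} = -402$ ($k{\left(M,C \right)} = 9 + 3 \left(-137\right) = 9 - 411 = -402$)
$c = -12536$
$A{\left(Q \right)} = 137$ ($A{\left(Q \right)} = 108 + 29 = 137$)
$\frac{c + k{\left(-165,3 \right)}}{A{\left(n{\left(-11 \right)} \right)} - 27794} = \frac{-12536 - 402}{137 - 27794} = - \frac{12938}{-27657} = \left(-12938\right) \left(- \frac{1}{27657}\right) = \frac{12938}{27657}$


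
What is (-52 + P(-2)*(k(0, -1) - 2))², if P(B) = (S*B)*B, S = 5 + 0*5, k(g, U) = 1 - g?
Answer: 5184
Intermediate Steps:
S = 5 (S = 5 + 0 = 5)
P(B) = 5*B² (P(B) = (5*B)*B = 5*B²)
(-52 + P(-2)*(k(0, -1) - 2))² = (-52 + (5*(-2)²)*((1 - 1*0) - 2))² = (-52 + (5*4)*((1 + 0) - 2))² = (-52 + 20*(1 - 2))² = (-52 + 20*(-1))² = (-52 - 20)² = (-72)² = 5184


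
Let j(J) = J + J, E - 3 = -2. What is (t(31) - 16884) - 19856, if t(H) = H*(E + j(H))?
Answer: -34787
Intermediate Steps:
E = 1 (E = 3 - 2 = 1)
j(J) = 2*J
t(H) = H*(1 + 2*H)
(t(31) - 16884) - 19856 = (31*(1 + 2*31) - 16884) - 19856 = (31*(1 + 62) - 16884) - 19856 = (31*63 - 16884) - 19856 = (1953 - 16884) - 19856 = -14931 - 19856 = -34787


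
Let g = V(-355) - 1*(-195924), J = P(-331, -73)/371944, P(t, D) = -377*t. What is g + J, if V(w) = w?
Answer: 72740840923/371944 ≈ 1.9557e+5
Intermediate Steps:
J = 124787/371944 (J = -377*(-331)/371944 = 124787*(1/371944) = 124787/371944 ≈ 0.33550)
g = 195569 (g = -355 - 1*(-195924) = -355 + 195924 = 195569)
g + J = 195569 + 124787/371944 = 72740840923/371944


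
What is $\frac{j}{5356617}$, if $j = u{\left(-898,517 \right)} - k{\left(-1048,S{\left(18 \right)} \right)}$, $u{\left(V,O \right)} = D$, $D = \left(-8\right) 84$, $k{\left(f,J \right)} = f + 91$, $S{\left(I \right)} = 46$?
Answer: $\frac{95}{1785539} \approx 5.3205 \cdot 10^{-5}$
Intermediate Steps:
$k{\left(f,J \right)} = 91 + f$
$D = -672$
$u{\left(V,O \right)} = -672$
$j = 285$ ($j = -672 - \left(91 - 1048\right) = -672 - -957 = -672 + 957 = 285$)
$\frac{j}{5356617} = \frac{285}{5356617} = 285 \cdot \frac{1}{5356617} = \frac{95}{1785539}$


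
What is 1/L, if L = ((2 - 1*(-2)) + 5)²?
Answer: 1/81 ≈ 0.012346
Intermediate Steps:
L = 81 (L = ((2 + 2) + 5)² = (4 + 5)² = 9² = 81)
1/L = 1/81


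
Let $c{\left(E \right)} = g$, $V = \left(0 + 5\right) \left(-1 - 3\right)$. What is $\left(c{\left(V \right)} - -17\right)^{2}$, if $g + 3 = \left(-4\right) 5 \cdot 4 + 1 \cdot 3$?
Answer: $3969$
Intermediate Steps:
$V = -20$ ($V = 5 \left(-4\right) = -20$)
$g = -80$ ($g = -3 + \left(\left(-4\right) 5 \cdot 4 + 1 \cdot 3\right) = -3 + \left(\left(-20\right) 4 + 3\right) = -3 + \left(-80 + 3\right) = -3 - 77 = -80$)
$c{\left(E \right)} = -80$
$\left(c{\left(V \right)} - -17\right)^{2} = \left(-80 - -17\right)^{2} = \left(-80 + \left(-15 + 32\right)\right)^{2} = \left(-80 + 17\right)^{2} = \left(-63\right)^{2} = 3969$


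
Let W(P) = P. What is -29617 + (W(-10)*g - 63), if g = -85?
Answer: -28830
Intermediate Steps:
-29617 + (W(-10)*g - 63) = -29617 + (-10*(-85) - 63) = -29617 + (850 - 63) = -29617 + 787 = -28830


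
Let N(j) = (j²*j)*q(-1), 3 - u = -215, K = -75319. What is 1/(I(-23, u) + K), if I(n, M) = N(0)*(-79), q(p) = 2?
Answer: -1/75319 ≈ -1.3277e-5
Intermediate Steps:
u = 218 (u = 3 - 1*(-215) = 3 + 215 = 218)
N(j) = 2*j³ (N(j) = (j²*j)*2 = j³*2 = 2*j³)
I(n, M) = 0 (I(n, M) = (2*0³)*(-79) = (2*0)*(-79) = 0*(-79) = 0)
1/(I(-23, u) + K) = 1/(0 - 75319) = 1/(-75319) = -1/75319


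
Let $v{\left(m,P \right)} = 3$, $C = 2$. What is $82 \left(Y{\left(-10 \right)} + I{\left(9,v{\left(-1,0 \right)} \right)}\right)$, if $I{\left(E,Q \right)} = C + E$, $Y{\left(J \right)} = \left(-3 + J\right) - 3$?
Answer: $-410$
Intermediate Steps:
$Y{\left(J \right)} = -6 + J$
$I{\left(E,Q \right)} = 2 + E$
$82 \left(Y{\left(-10 \right)} + I{\left(9,v{\left(-1,0 \right)} \right)}\right) = 82 \left(\left(-6 - 10\right) + \left(2 + 9\right)\right) = 82 \left(-16 + 11\right) = 82 \left(-5\right) = -410$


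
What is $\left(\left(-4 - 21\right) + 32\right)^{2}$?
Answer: $49$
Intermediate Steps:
$\left(\left(-4 - 21\right) + 32\right)^{2} = \left(-25 + 32\right)^{2} = 7^{2} = 49$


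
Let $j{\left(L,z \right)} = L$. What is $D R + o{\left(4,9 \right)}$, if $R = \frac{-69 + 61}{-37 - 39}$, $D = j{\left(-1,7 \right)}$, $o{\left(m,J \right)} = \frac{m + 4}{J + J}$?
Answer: $\frac{58}{171} \approx 0.33918$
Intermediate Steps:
$o{\left(m,J \right)} = \frac{4 + m}{2 J}$
$D = -1$
$R = \frac{2}{19}$ ($R = - \frac{8}{-76} = \left(-8\right) \left(- \frac{1}{76}\right) = \frac{2}{19} \approx 0.10526$)
$D R + o{\left(4,9 \right)} = \left(-1\right) \frac{2}{19} + \frac{4 + 4}{2 \cdot 9} = - \frac{2}{19} + \frac{1}{2} \cdot \frac{1}{9} \cdot 8 = - \frac{2}{19} + \frac{4}{9} = \frac{58}{171}$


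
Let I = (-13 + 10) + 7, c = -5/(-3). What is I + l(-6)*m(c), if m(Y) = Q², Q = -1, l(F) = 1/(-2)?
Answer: 7/2 ≈ 3.5000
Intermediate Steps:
c = 5/3 (c = -5*(-⅓) = 5/3 ≈ 1.6667)
I = 4 (I = -3 + 7 = 4)
l(F) = -½
m(Y) = 1 (m(Y) = (-1)² = 1)
I + l(-6)*m(c) = 4 - ½*1 = 4 - ½ = 7/2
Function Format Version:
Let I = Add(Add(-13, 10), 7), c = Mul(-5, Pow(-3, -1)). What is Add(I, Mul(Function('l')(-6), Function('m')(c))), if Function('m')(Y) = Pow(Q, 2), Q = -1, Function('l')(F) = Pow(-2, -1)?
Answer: Rational(7, 2) ≈ 3.5000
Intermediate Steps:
c = Rational(5, 3) (c = Mul(-5, Rational(-1, 3)) = Rational(5, 3) ≈ 1.6667)
I = 4 (I = Add(-3, 7) = 4)
Function('l')(F) = Rational(-1, 2)
Function('m')(Y) = 1 (Function('m')(Y) = Pow(-1, 2) = 1)
Add(I, Mul(Function('l')(-6), Function('m')(c))) = Add(4, Mul(Rational(-1, 2), 1)) = Add(4, Rational(-1, 2)) = Rational(7, 2)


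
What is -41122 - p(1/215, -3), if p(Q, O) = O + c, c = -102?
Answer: -41017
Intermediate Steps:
p(Q, O) = -102 + O (p(Q, O) = O - 102 = -102 + O)
-41122 - p(1/215, -3) = -41122 - (-102 - 3) = -41122 - 1*(-105) = -41122 + 105 = -41017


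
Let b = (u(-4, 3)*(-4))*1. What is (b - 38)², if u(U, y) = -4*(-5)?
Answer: 13924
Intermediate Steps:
u(U, y) = 20
b = -80 (b = (20*(-4))*1 = -80*1 = -80)
(b - 38)² = (-80 - 38)² = (-118)² = 13924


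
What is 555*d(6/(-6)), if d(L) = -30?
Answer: -16650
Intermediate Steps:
555*d(6/(-6)) = 555*(-30) = -16650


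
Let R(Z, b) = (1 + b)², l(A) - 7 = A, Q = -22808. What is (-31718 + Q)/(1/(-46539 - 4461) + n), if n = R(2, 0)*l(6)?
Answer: -2780826000/662999 ≈ -4194.3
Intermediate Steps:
l(A) = 7 + A
n = 13 (n = (1 + 0)²*(7 + 6) = 1²*13 = 1*13 = 13)
(-31718 + Q)/(1/(-46539 - 4461) + n) = (-31718 - 22808)/(1/(-46539 - 4461) + 13) = -54526/(1/(-51000) + 13) = -54526/(-1/51000 + 13) = -54526/662999/51000 = -54526*51000/662999 = -2780826000/662999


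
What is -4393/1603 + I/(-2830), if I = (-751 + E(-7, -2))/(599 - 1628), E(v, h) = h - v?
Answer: -913851382/333432015 ≈ -2.7407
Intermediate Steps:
I = 746/1029 (I = (-751 + (-2 - 1*(-7)))/(599 - 1628) = (-751 + (-2 + 7))/(-1029) = (-751 + 5)*(-1/1029) = -746*(-1/1029) = 746/1029 ≈ 0.72498)
-4393/1603 + I/(-2830) = -4393/1603 + (746/1029)/(-2830) = -4393*1/1603 + (746/1029)*(-1/2830) = -4393/1603 - 373/1456035 = -913851382/333432015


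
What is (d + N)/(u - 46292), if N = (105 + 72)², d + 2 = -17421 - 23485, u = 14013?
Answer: 9579/32279 ≈ 0.29676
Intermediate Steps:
d = -40908 (d = -2 + (-17421 - 23485) = -2 - 40906 = -40908)
N = 31329 (N = 177² = 31329)
(d + N)/(u - 46292) = (-40908 + 31329)/(14013 - 46292) = -9579/(-32279) = -9579*(-1/32279) = 9579/32279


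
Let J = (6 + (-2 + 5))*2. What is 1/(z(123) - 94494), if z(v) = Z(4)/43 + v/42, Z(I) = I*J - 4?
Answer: -602/56882673 ≈ -1.0583e-5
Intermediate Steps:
J = 18 (J = (6 + 3)*2 = 9*2 = 18)
Z(I) = -4 + 18*I (Z(I) = I*18 - 4 = 18*I - 4 = -4 + 18*I)
z(v) = 68/43 + v/42 (z(v) = (-4 + 18*4)/43 + v/42 = (-4 + 72)*(1/43) + v*(1/42) = 68*(1/43) + v/42 = 68/43 + v/42)
1/(z(123) - 94494) = 1/((68/43 + (1/42)*123) - 94494) = 1/((68/43 + 41/14) - 94494) = 1/(2715/602 - 94494) = 1/(-56882673/602) = -602/56882673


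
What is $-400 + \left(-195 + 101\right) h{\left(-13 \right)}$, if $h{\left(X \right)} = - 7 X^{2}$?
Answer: $110802$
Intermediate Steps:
$-400 + \left(-195 + 101\right) h{\left(-13 \right)} = -400 + \left(-195 + 101\right) \left(- 7 \left(-13\right)^{2}\right) = -400 - 94 \left(\left(-7\right) 169\right) = -400 - -111202 = -400 + 111202 = 110802$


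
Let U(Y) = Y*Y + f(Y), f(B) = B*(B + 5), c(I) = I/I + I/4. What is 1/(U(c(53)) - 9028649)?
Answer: -8/72225373 ≈ -1.1076e-7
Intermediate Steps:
c(I) = 1 + I/4 (c(I) = 1 + I*(1/4) = 1 + I/4)
f(B) = B*(5 + B)
U(Y) = Y**2 + Y*(5 + Y) (U(Y) = Y*Y + Y*(5 + Y) = Y**2 + Y*(5 + Y))
1/(U(c(53)) - 9028649) = 1/((1 + (1/4)*53)*(5 + 2*(1 + (1/4)*53)) - 9028649) = 1/((1 + 53/4)*(5 + 2*(1 + 53/4)) - 9028649) = 1/(57*(5 + 2*(57/4))/4 - 9028649) = 1/(57*(5 + 57/2)/4 - 9028649) = 1/((57/4)*(67/2) - 9028649) = 1/(3819/8 - 9028649) = 1/(-72225373/8) = -8/72225373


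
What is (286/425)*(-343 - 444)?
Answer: -225082/425 ≈ -529.60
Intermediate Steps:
(286/425)*(-343 - 444) = (286*(1/425))*(-787) = (286/425)*(-787) = -225082/425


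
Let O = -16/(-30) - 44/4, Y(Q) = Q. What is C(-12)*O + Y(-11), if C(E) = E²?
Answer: -7591/5 ≈ -1518.2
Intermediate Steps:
O = -157/15 (O = -16*(-1/30) - 44*¼ = 8/15 - 11 = -157/15 ≈ -10.467)
C(-12)*O + Y(-11) = (-12)²*(-157/15) - 11 = 144*(-157/15) - 11 = -7536/5 - 11 = -7591/5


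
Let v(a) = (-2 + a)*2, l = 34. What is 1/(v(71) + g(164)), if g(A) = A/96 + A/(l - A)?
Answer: 1560/215977 ≈ 0.0072230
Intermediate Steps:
g(A) = A/96 + A/(34 - A)
v(a) = -4 + 2*a
1/(v(71) + g(164)) = 1/((-4 + 2*71) + (1/96)*164*(-130 + 164)/(-34 + 164)) = 1/((-4 + 142) + (1/96)*164*34/130) = 1/(138 + (1/96)*164*(1/130)*34) = 1/(138 + 697/1560) = 1/(215977/1560) = 1560/215977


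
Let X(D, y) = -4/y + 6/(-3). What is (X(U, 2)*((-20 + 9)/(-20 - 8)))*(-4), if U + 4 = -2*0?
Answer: 44/7 ≈ 6.2857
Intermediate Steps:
U = -4 (U = -4 - 2*0 = -4 + 0 = -4)
X(D, y) = -2 - 4/y (X(D, y) = -4/y + 6*(-⅓) = -4/y - 2 = -2 - 4/y)
(X(U, 2)*((-20 + 9)/(-20 - 8)))*(-4) = ((-2 - 4/2)*((-20 + 9)/(-20 - 8)))*(-4) = ((-2 - 4*½)*(-11/(-28)))*(-4) = ((-2 - 2)*(-11*(-1/28)))*(-4) = -4*11/28*(-4) = -11/7*(-4) = 44/7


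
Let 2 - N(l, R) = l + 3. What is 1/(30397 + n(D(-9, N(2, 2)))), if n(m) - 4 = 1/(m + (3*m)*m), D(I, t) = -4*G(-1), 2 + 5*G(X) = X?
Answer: 492/14957317 ≈ 3.2894e-5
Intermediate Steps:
G(X) = -⅖ + X/5
N(l, R) = -1 - l (N(l, R) = 2 - (l + 3) = 2 - (3 + l) = 2 + (-3 - l) = -1 - l)
D(I, t) = 12/5 (D(I, t) = -4*(-⅖ + (⅕)*(-1)) = -4*(-⅖ - ⅕) = -4*(-⅗) = 12/5)
n(m) = 4 + 1/(m + 3*m²) (n(m) = 4 + 1/(m + (3*m)*m) = 4 + 1/(m + 3*m²))
1/(30397 + n(D(-9, N(2, 2)))) = 1/(30397 + (1 + 4*(12/5) + 12*(12/5)²)/((12/5)*(1 + 3*(12/5)))) = 1/(30397 + 5*(1 + 48/5 + 12*(144/25))/(12*(1 + 36/5))) = 1/(30397 + 5*(1 + 48/5 + 1728/25)/(12*(41/5))) = 1/(30397 + (5/12)*(5/41)*(1993/25)) = 1/(30397 + 1993/492) = 1/(14957317/492) = 492/14957317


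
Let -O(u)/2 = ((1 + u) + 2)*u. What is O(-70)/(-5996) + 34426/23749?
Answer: 107295979/35599751 ≈ 3.0140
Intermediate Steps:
O(u) = -2*u*(3 + u) (O(u) = -2*((1 + u) + 2)*u = -2*(3 + u)*u = -2*u*(3 + u))
O(-70)/(-5996) + 34426/23749 = -2*(-70)*(3 - 70)/(-5996) + 34426/23749 = -2*(-70)*(-67)*(-1/5996) + 34426*(1/23749) = -9380*(-1/5996) + 34426/23749 = 2345/1499 + 34426/23749 = 107295979/35599751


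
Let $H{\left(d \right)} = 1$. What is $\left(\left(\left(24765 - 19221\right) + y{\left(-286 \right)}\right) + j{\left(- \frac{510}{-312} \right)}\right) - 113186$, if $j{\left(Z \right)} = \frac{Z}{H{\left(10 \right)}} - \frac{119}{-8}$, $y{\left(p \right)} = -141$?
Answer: $- \frac{11207715}{104} \approx -1.0777 \cdot 10^{5}$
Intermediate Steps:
$j{\left(Z \right)} = \frac{119}{8} + Z$ ($j{\left(Z \right)} = \frac{Z}{1} - \frac{119}{-8} = Z 1 - - \frac{119}{8} = Z + \frac{119}{8} = \frac{119}{8} + Z$)
$\left(\left(\left(24765 - 19221\right) + y{\left(-286 \right)}\right) + j{\left(- \frac{510}{-312} \right)}\right) - 113186 = \left(\left(\left(24765 - 19221\right) - 141\right) + \left(\frac{119}{8} - \frac{510}{-312}\right)\right) - 113186 = \left(\left(5544 - 141\right) + \left(\frac{119}{8} - - \frac{85}{52}\right)\right) - 113186 = \left(5403 + \left(\frac{119}{8} + \frac{85}{52}\right)\right) - 113186 = \left(5403 + \frac{1717}{104}\right) - 113186 = \frac{563629}{104} - 113186 = - \frac{11207715}{104}$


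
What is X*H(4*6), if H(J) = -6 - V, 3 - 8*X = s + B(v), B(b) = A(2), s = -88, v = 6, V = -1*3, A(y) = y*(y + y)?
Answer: -249/8 ≈ -31.125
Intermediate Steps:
A(y) = 2*y**2 (A(y) = y*(2*y) = 2*y**2)
V = -3
B(b) = 8 (B(b) = 2*2**2 = 2*4 = 8)
X = 83/8 (X = 3/8 - (-88 + 8)/8 = 3/8 - 1/8*(-80) = 3/8 + 10 = 83/8 ≈ 10.375)
H(J) = -3 (H(J) = -6 - 1*(-3) = -6 + 3 = -3)
X*H(4*6) = (83/8)*(-3) = -249/8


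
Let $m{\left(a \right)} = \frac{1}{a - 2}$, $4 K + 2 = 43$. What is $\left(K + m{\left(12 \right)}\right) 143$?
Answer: $\frac{29601}{20} \approx 1480.1$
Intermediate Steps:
$K = \frac{41}{4}$ ($K = - \frac{1}{2} + \frac{1}{4} \cdot 43 = - \frac{1}{2} + \frac{43}{4} = \frac{41}{4} \approx 10.25$)
$m{\left(a \right)} = \frac{1}{-2 + a}$
$\left(K + m{\left(12 \right)}\right) 143 = \left(\frac{41}{4} + \frac{1}{-2 + 12}\right) 143 = \left(\frac{41}{4} + \frac{1}{10}\right) 143 = \frac{207}{20} \cdot 143 = \frac{29601}{20}$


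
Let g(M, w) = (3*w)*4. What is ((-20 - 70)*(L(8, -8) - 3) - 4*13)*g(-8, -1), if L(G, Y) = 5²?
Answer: 24384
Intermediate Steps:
L(G, Y) = 25
g(M, w) = 12*w
((-20 - 70)*(L(8, -8) - 3) - 4*13)*g(-8, -1) = ((-20 - 70)*(25 - 3) - 4*13)*(12*(-1)) = (-90*22 - 52)*(-12) = (-1980 - 52)*(-12) = -2032*(-12) = 24384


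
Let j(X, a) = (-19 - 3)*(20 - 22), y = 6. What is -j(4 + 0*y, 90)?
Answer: -44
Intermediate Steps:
j(X, a) = 44 (j(X, a) = -22*(-2) = 44)
-j(4 + 0*y, 90) = -1*44 = -44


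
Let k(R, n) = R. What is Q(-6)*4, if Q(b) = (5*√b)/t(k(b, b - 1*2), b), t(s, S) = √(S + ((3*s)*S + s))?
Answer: 5*I ≈ 5.0*I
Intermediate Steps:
t(s, S) = √(S + s + 3*S*s) (t(s, S) = √(S + (3*S*s + s)) = √(S + (s + 3*S*s)) = √(S + s + 3*S*s))
Q(b) = 5*√b/√(2*b + 3*b²) (Q(b) = (5*√b)/(√(b + b + 3*b*b)) = (5*√b)/(√(b + b + 3*b²)) = (5*√b)/(√(2*b + 3*b²)) = (5*√b)/√(2*b + 3*b²) = 5*√b/√(2*b + 3*b²))
Q(-6)*4 = (5*√(-6)/√(-6*(2 + 3*(-6))))*4 = (5*(I*√6)/√(-6*(2 - 18)))*4 = (5*(I*√6)/√(-6*(-16)))*4 = (5*(I*√6)/√96)*4 = (5*(I*√6)*(√6/24))*4 = (5*I/4)*4 = 5*I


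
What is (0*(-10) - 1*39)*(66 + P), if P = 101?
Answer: -6513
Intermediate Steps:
(0*(-10) - 1*39)*(66 + P) = (0*(-10) - 1*39)*(66 + 101) = (0 - 39)*167 = -39*167 = -6513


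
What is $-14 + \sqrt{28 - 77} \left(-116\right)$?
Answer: $-14 - 812 i \approx -14.0 - 812.0 i$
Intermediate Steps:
$-14 + \sqrt{28 - 77} \left(-116\right) = -14 + \sqrt{-49} \left(-116\right) = -14 + 7 i \left(-116\right) = -14 - 812 i$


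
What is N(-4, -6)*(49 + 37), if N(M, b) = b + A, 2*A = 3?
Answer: -387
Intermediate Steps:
A = 3/2 (A = (½)*3 = 3/2 ≈ 1.5000)
N(M, b) = 3/2 + b (N(M, b) = b + 3/2 = 3/2 + b)
N(-4, -6)*(49 + 37) = (3/2 - 6)*(49 + 37) = -9/2*86 = -387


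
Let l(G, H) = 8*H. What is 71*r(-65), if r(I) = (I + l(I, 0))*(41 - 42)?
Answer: 4615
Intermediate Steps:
r(I) = -I (r(I) = (I + 8*0)*(41 - 42) = (I + 0)*(-1) = I*(-1) = -I)
71*r(-65) = 71*(-1*(-65)) = 71*65 = 4615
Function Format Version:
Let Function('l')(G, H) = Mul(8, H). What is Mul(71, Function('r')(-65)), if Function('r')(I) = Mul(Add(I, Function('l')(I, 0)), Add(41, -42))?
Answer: 4615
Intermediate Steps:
Function('r')(I) = Mul(-1, I) (Function('r')(I) = Mul(Add(I, Mul(8, 0)), Add(41, -42)) = Mul(Add(I, 0), -1) = Mul(I, -1) = Mul(-1, I))
Mul(71, Function('r')(-65)) = Mul(71, Mul(-1, -65)) = Mul(71, 65) = 4615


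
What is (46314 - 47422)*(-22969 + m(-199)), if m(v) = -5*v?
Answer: 24347192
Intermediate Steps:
(46314 - 47422)*(-22969 + m(-199)) = (46314 - 47422)*(-22969 - 5*(-199)) = -1108*(-22969 + 995) = -1108*(-21974) = 24347192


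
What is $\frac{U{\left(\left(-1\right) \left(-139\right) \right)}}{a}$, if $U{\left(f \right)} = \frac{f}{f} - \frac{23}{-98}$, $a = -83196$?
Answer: $- \frac{121}{8153208} \approx -1.4841 \cdot 10^{-5}$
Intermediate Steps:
$U{\left(f \right)} = \frac{121}{98}$ ($U{\left(f \right)} = 1 - - \frac{23}{98} = 1 + \frac{23}{98} = \frac{121}{98}$)
$\frac{U{\left(\left(-1\right) \left(-139\right) \right)}}{a} = \frac{121}{98 \left(-83196\right)} = \frac{121}{98} \left(- \frac{1}{83196}\right) = - \frac{121}{8153208}$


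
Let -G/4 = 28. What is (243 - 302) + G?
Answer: -171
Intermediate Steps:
G = -112 (G = -4*28 = -112)
(243 - 302) + G = (243 - 302) - 112 = -59 - 112 = -171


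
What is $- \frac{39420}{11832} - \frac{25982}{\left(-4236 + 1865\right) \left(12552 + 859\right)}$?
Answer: $- \frac{104429106833}{31352316266} \approx -3.3308$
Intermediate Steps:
$- \frac{39420}{11832} - \frac{25982}{\left(-4236 + 1865\right) \left(12552 + 859\right)} = \left(-39420\right) \frac{1}{11832} - \frac{25982}{\left(-2371\right) 13411} = - \frac{3285}{986} - \frac{25982}{-31797481} = - \frac{3285}{986} - - \frac{25982}{31797481} = - \frac{3285}{986} + \frac{25982}{31797481} = - \frac{104429106833}{31352316266}$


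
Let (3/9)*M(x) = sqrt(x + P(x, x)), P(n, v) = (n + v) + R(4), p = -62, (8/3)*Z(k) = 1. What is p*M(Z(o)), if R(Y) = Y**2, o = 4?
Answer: -93*sqrt(274)/2 ≈ -769.71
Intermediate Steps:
Z(k) = 3/8 (Z(k) = (3/8)*1 = 3/8)
P(n, v) = 16 + n + v (P(n, v) = (n + v) + 4**2 = (n + v) + 16 = 16 + n + v)
M(x) = 3*sqrt(16 + 3*x) (M(x) = 3*sqrt(x + (16 + x + x)) = 3*sqrt(x + (16 + 2*x)) = 3*sqrt(16 + 3*x))
p*M(Z(o)) = -186*sqrt(16 + 3*(3/8)) = -186*sqrt(16 + 9/8) = -186*sqrt(137/8) = -186*sqrt(274)/4 = -93*sqrt(274)/2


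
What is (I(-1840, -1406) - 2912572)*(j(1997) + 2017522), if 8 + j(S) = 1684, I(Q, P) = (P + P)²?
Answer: 10085433632856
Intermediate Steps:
I(Q, P) = 4*P² (I(Q, P) = (2*P)² = 4*P²)
j(S) = 1676 (j(S) = -8 + 1684 = 1676)
(I(-1840, -1406) - 2912572)*(j(1997) + 2017522) = (4*(-1406)² - 2912572)*(1676 + 2017522) = (4*1976836 - 2912572)*2019198 = (7907344 - 2912572)*2019198 = 4994772*2019198 = 10085433632856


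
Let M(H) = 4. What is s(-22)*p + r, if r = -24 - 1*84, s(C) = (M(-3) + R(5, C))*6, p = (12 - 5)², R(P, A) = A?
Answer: -5400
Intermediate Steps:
p = 49 (p = 7² = 49)
s(C) = 24 + 6*C (s(C) = (4 + C)*6 = 24 + 6*C)
r = -108 (r = -24 - 84 = -108)
s(-22)*p + r = (24 + 6*(-22))*49 - 108 = (24 - 132)*49 - 108 = -108*49 - 108 = -5292 - 108 = -5400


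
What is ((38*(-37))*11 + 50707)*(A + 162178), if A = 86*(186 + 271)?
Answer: 7100356680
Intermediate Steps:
A = 39302 (A = 86*457 = 39302)
((38*(-37))*11 + 50707)*(A + 162178) = ((38*(-37))*11 + 50707)*(39302 + 162178) = (-1406*11 + 50707)*201480 = (-15466 + 50707)*201480 = 35241*201480 = 7100356680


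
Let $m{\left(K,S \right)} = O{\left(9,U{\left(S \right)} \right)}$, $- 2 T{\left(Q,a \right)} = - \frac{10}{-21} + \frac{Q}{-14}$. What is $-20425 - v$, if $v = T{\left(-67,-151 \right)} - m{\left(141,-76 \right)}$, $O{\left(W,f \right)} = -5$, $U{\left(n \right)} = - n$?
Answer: $- \frac{1715899}{84} \approx -20427.0$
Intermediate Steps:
$T{\left(Q,a \right)} = - \frac{5}{21} + \frac{Q}{28}$ ($T{\left(Q,a \right)} = - \frac{- \frac{10}{-21} + \frac{Q}{-14}}{2} = - \frac{\left(-10\right) \left(- \frac{1}{21}\right) + Q \left(- \frac{1}{14}\right)}{2} = - \frac{\frac{10}{21} - \frac{Q}{14}}{2} = - \frac{5}{21} + \frac{Q}{28}$)
$m{\left(K,S \right)} = -5$
$v = \frac{199}{84}$ ($v = \left(- \frac{5}{21} + \frac{1}{28} \left(-67\right)\right) - -5 = \left(- \frac{5}{21} - \frac{67}{28}\right) + 5 = - \frac{221}{84} + 5 = \frac{199}{84} \approx 2.369$)
$-20425 - v = -20425 - \frac{199}{84} = - \frac{1715899}{84}$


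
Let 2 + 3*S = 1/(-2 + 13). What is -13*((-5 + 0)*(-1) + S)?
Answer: -624/11 ≈ -56.727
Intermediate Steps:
S = -7/11 (S = -⅔ + 1/(3*(-2 + 13)) = -⅔ + (⅓)/11 = -⅔ + (⅓)*(1/11) = -⅔ + 1/33 = -7/11 ≈ -0.63636)
-13*((-5 + 0)*(-1) + S) = -13*((-5 + 0)*(-1) - 7/11) = -13*(-5*(-1) - 7/11) = -13*(5 - 7/11) = -13*48/11 = -624/11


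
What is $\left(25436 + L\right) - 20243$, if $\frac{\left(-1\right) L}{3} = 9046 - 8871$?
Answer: $4668$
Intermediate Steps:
$L = -525$ ($L = - 3 \left(9046 - 8871\right) = \left(-3\right) 175 = -525$)
$\left(25436 + L\right) - 20243 = \left(25436 - 525\right) - 20243 = 24911 - 20243 = 4668$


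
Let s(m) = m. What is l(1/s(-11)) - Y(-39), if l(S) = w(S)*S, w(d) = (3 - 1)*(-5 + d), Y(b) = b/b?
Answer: -9/121 ≈ -0.074380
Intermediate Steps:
Y(b) = 1
w(d) = -10 + 2*d (w(d) = 2*(-5 + d) = -10 + 2*d)
l(S) = S*(-10 + 2*S) (l(S) = (-10 + 2*S)*S = S*(-10 + 2*S))
l(1/s(-11)) - Y(-39) = 2*(-5 + 1/(-11))/(-11) - 1*1 = 2*(-1/11)*(-5 - 1/11) - 1 = 2*(-1/11)*(-56/11) - 1 = 112/121 - 1 = -9/121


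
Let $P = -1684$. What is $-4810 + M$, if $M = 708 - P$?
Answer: $-2418$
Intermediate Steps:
$M = 2392$ ($M = 708 - -1684 = 708 + 1684 = 2392$)
$-4810 + M = -4810 + 2392 = -2418$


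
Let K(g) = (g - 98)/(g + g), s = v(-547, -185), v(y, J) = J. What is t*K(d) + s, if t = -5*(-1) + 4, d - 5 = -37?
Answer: -5335/32 ≈ -166.72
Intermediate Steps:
d = -32 (d = 5 - 37 = -32)
s = -185
K(g) = (-98 + g)/(2*g) (K(g) = (-98 + g)/((2*g)) = (-98 + g)*(1/(2*g)) = (-98 + g)/(2*g))
t = 9 (t = 5 + 4 = 9)
t*K(d) + s = 9*((1/2)*(-98 - 32)/(-32)) - 185 = 9*((1/2)*(-1/32)*(-130)) - 185 = 9*(65/32) - 185 = 585/32 - 185 = -5335/32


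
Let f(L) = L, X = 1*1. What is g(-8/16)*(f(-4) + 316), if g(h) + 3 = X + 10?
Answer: 2496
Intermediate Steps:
X = 1
g(h) = 8 (g(h) = -3 + (1 + 10) = -3 + 11 = 8)
g(-8/16)*(f(-4) + 316) = 8*(-4 + 316) = 8*312 = 2496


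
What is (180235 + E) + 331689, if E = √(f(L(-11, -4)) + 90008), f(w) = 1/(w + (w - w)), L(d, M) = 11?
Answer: 511924 + √10890979/11 ≈ 5.1222e+5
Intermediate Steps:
f(w) = 1/w (f(w) = 1/(w + 0) = 1/w)
E = √10890979/11 (E = √(1/11 + 90008) = √(990089/11) = √10890979/11 ≈ 300.01)
(180235 + E) + 331689 = (180235 + √10890979/11) + 331689 = 511924 + √10890979/11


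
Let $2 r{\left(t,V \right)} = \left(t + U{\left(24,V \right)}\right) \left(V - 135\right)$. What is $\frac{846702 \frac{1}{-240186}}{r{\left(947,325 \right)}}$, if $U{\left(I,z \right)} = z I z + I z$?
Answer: $- \frac{141117}{9673729934915} \approx -1.4588 \cdot 10^{-8}$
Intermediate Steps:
$U{\left(I,z \right)} = I z + I z^{2}$ ($U{\left(I,z \right)} = I z z + I z = I z^{2} + I z = I z + I z^{2}$)
$r{\left(t,V \right)} = \frac{\left(-135 + V\right) \left(t + 24 V \left(1 + V\right)\right)}{2}$ ($r{\left(t,V \right)} = \frac{\left(t + 24 V \left(1 + V\right)\right) \left(V - 135\right)}{2} = \frac{\left(t + 24 V \left(1 + V\right)\right) \left(-135 + V\right)}{2} = \frac{\left(-135 + V\right) \left(t + 24 V \left(1 + V\right)\right)}{2}$)
$\frac{846702 \frac{1}{-240186}}{r{\left(947,325 \right)}} = \frac{846702 \frac{1}{-240186}}{\left(-1620\right) 325 - 1608 \cdot 325^{2} + 12 \cdot 325^{3} - \frac{127845}{2} + \frac{1}{2} \cdot 325 \cdot 947} = \frac{846702 \left(- \frac{1}{240186}\right)}{-526500 - 169845000 + 12 \cdot 34328125 - \frac{127845}{2} + \frac{307775}{2}} = - \frac{141117}{40031 \left(-526500 - 169845000 + 411937500 - \frac{127845}{2} + \frac{307775}{2}\right)} = - \frac{141117}{40031 \cdot 241655965} = \left(- \frac{141117}{40031}\right) \frac{1}{241655965} = - \frac{141117}{9673729934915}$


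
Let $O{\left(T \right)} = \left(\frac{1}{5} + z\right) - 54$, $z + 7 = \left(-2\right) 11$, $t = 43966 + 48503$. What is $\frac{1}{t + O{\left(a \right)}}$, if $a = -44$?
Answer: $\frac{5}{461931} \approx 1.0824 \cdot 10^{-5}$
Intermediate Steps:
$t = 92469$
$z = -29$ ($z = -7 - 22 = -29$)
$O{\left(T \right)} = - \frac{414}{5}$ ($O{\left(T \right)} = \left(\frac{1}{5} - 29\right) - 54 = - \frac{144}{5} - 54 = - \frac{414}{5}$)
$\frac{1}{t + O{\left(a \right)}} = \frac{1}{92469 - \frac{414}{5}} = \frac{1}{\frac{461931}{5}} = \frac{5}{461931}$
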